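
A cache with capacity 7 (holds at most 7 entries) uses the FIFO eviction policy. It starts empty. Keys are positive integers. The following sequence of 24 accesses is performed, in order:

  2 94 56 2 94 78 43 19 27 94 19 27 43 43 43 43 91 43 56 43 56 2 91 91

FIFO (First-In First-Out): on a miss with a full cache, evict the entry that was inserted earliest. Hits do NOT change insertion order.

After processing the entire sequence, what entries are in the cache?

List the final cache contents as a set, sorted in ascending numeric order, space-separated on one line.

FIFO simulation (capacity=7):
  1. access 2: MISS. Cache (old->new): [2]
  2. access 94: MISS. Cache (old->new): [2 94]
  3. access 56: MISS. Cache (old->new): [2 94 56]
  4. access 2: HIT. Cache (old->new): [2 94 56]
  5. access 94: HIT. Cache (old->new): [2 94 56]
  6. access 78: MISS. Cache (old->new): [2 94 56 78]
  7. access 43: MISS. Cache (old->new): [2 94 56 78 43]
  8. access 19: MISS. Cache (old->new): [2 94 56 78 43 19]
  9. access 27: MISS. Cache (old->new): [2 94 56 78 43 19 27]
  10. access 94: HIT. Cache (old->new): [2 94 56 78 43 19 27]
  11. access 19: HIT. Cache (old->new): [2 94 56 78 43 19 27]
  12. access 27: HIT. Cache (old->new): [2 94 56 78 43 19 27]
  13. access 43: HIT. Cache (old->new): [2 94 56 78 43 19 27]
  14. access 43: HIT. Cache (old->new): [2 94 56 78 43 19 27]
  15. access 43: HIT. Cache (old->new): [2 94 56 78 43 19 27]
  16. access 43: HIT. Cache (old->new): [2 94 56 78 43 19 27]
  17. access 91: MISS, evict 2. Cache (old->new): [94 56 78 43 19 27 91]
  18. access 43: HIT. Cache (old->new): [94 56 78 43 19 27 91]
  19. access 56: HIT. Cache (old->new): [94 56 78 43 19 27 91]
  20. access 43: HIT. Cache (old->new): [94 56 78 43 19 27 91]
  21. access 56: HIT. Cache (old->new): [94 56 78 43 19 27 91]
  22. access 2: MISS, evict 94. Cache (old->new): [56 78 43 19 27 91 2]
  23. access 91: HIT. Cache (old->new): [56 78 43 19 27 91 2]
  24. access 91: HIT. Cache (old->new): [56 78 43 19 27 91 2]
Total: 15 hits, 9 misses, 2 evictions

Answer: 2 19 27 43 56 78 91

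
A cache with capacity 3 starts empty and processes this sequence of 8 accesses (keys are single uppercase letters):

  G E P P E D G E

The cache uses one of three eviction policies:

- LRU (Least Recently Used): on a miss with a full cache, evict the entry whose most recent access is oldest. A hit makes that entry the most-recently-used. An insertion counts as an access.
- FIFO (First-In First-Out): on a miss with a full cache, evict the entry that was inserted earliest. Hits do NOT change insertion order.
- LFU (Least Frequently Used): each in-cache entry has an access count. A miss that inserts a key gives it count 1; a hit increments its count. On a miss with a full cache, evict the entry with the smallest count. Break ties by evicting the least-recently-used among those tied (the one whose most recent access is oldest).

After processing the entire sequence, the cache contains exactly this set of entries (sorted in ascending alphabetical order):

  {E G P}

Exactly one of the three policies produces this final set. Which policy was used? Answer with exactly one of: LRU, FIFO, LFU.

Answer: LFU

Derivation:
Simulating under each policy and comparing final sets:
  LRU: final set = {D E G} -> differs
  FIFO: final set = {D E G} -> differs
  LFU: final set = {E G P} -> MATCHES target
Only LFU produces the target set.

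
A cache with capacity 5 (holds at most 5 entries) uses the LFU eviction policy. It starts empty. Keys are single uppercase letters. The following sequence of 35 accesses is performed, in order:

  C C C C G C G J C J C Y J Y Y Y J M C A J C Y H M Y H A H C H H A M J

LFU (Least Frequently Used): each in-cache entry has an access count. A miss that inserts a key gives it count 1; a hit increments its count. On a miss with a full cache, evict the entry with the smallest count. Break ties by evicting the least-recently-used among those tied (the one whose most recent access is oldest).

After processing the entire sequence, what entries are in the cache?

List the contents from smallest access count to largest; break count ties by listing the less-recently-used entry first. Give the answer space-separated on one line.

Answer: M H Y J C

Derivation:
LFU simulation (capacity=5):
  1. access C: MISS. Cache: [C(c=1)]
  2. access C: HIT, count now 2. Cache: [C(c=2)]
  3. access C: HIT, count now 3. Cache: [C(c=3)]
  4. access C: HIT, count now 4. Cache: [C(c=4)]
  5. access G: MISS. Cache: [G(c=1) C(c=4)]
  6. access C: HIT, count now 5. Cache: [G(c=1) C(c=5)]
  7. access G: HIT, count now 2. Cache: [G(c=2) C(c=5)]
  8. access J: MISS. Cache: [J(c=1) G(c=2) C(c=5)]
  9. access C: HIT, count now 6. Cache: [J(c=1) G(c=2) C(c=6)]
  10. access J: HIT, count now 2. Cache: [G(c=2) J(c=2) C(c=6)]
  11. access C: HIT, count now 7. Cache: [G(c=2) J(c=2) C(c=7)]
  12. access Y: MISS. Cache: [Y(c=1) G(c=2) J(c=2) C(c=7)]
  13. access J: HIT, count now 3. Cache: [Y(c=1) G(c=2) J(c=3) C(c=7)]
  14. access Y: HIT, count now 2. Cache: [G(c=2) Y(c=2) J(c=3) C(c=7)]
  15. access Y: HIT, count now 3. Cache: [G(c=2) J(c=3) Y(c=3) C(c=7)]
  16. access Y: HIT, count now 4. Cache: [G(c=2) J(c=3) Y(c=4) C(c=7)]
  17. access J: HIT, count now 4. Cache: [G(c=2) Y(c=4) J(c=4) C(c=7)]
  18. access M: MISS. Cache: [M(c=1) G(c=2) Y(c=4) J(c=4) C(c=7)]
  19. access C: HIT, count now 8. Cache: [M(c=1) G(c=2) Y(c=4) J(c=4) C(c=8)]
  20. access A: MISS, evict M(c=1). Cache: [A(c=1) G(c=2) Y(c=4) J(c=4) C(c=8)]
  21. access J: HIT, count now 5. Cache: [A(c=1) G(c=2) Y(c=4) J(c=5) C(c=8)]
  22. access C: HIT, count now 9. Cache: [A(c=1) G(c=2) Y(c=4) J(c=5) C(c=9)]
  23. access Y: HIT, count now 5. Cache: [A(c=1) G(c=2) J(c=5) Y(c=5) C(c=9)]
  24. access H: MISS, evict A(c=1). Cache: [H(c=1) G(c=2) J(c=5) Y(c=5) C(c=9)]
  25. access M: MISS, evict H(c=1). Cache: [M(c=1) G(c=2) J(c=5) Y(c=5) C(c=9)]
  26. access Y: HIT, count now 6. Cache: [M(c=1) G(c=2) J(c=5) Y(c=6) C(c=9)]
  27. access H: MISS, evict M(c=1). Cache: [H(c=1) G(c=2) J(c=5) Y(c=6) C(c=9)]
  28. access A: MISS, evict H(c=1). Cache: [A(c=1) G(c=2) J(c=5) Y(c=6) C(c=9)]
  29. access H: MISS, evict A(c=1). Cache: [H(c=1) G(c=2) J(c=5) Y(c=6) C(c=9)]
  30. access C: HIT, count now 10. Cache: [H(c=1) G(c=2) J(c=5) Y(c=6) C(c=10)]
  31. access H: HIT, count now 2. Cache: [G(c=2) H(c=2) J(c=5) Y(c=6) C(c=10)]
  32. access H: HIT, count now 3. Cache: [G(c=2) H(c=3) J(c=5) Y(c=6) C(c=10)]
  33. access A: MISS, evict G(c=2). Cache: [A(c=1) H(c=3) J(c=5) Y(c=6) C(c=10)]
  34. access M: MISS, evict A(c=1). Cache: [M(c=1) H(c=3) J(c=5) Y(c=6) C(c=10)]
  35. access J: HIT, count now 6. Cache: [M(c=1) H(c=3) Y(c=6) J(c=6) C(c=10)]
Total: 22 hits, 13 misses, 8 evictions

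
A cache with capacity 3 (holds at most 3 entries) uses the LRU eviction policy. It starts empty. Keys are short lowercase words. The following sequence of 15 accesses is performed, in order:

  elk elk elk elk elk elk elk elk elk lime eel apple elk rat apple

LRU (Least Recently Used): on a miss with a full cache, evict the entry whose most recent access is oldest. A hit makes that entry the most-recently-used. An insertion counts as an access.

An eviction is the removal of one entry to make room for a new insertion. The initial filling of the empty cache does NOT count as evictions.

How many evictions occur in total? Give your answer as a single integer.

LRU simulation (capacity=3):
  1. access elk: MISS. Cache (LRU->MRU): [elk]
  2. access elk: HIT. Cache (LRU->MRU): [elk]
  3. access elk: HIT. Cache (LRU->MRU): [elk]
  4. access elk: HIT. Cache (LRU->MRU): [elk]
  5. access elk: HIT. Cache (LRU->MRU): [elk]
  6. access elk: HIT. Cache (LRU->MRU): [elk]
  7. access elk: HIT. Cache (LRU->MRU): [elk]
  8. access elk: HIT. Cache (LRU->MRU): [elk]
  9. access elk: HIT. Cache (LRU->MRU): [elk]
  10. access lime: MISS. Cache (LRU->MRU): [elk lime]
  11. access eel: MISS. Cache (LRU->MRU): [elk lime eel]
  12. access apple: MISS, evict elk. Cache (LRU->MRU): [lime eel apple]
  13. access elk: MISS, evict lime. Cache (LRU->MRU): [eel apple elk]
  14. access rat: MISS, evict eel. Cache (LRU->MRU): [apple elk rat]
  15. access apple: HIT. Cache (LRU->MRU): [elk rat apple]
Total: 9 hits, 6 misses, 3 evictions

Answer: 3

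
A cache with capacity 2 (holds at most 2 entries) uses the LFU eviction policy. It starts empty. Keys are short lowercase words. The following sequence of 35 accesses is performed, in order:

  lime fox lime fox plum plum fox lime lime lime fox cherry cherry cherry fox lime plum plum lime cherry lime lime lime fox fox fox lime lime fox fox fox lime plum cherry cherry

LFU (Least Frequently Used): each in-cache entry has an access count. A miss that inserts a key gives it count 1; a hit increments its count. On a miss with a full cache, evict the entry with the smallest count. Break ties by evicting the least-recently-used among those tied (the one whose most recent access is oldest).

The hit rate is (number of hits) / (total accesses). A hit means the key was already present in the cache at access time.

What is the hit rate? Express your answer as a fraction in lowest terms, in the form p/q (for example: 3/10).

LFU simulation (capacity=2):
  1. access lime: MISS. Cache: [lime(c=1)]
  2. access fox: MISS. Cache: [lime(c=1) fox(c=1)]
  3. access lime: HIT, count now 2. Cache: [fox(c=1) lime(c=2)]
  4. access fox: HIT, count now 2. Cache: [lime(c=2) fox(c=2)]
  5. access plum: MISS, evict lime(c=2). Cache: [plum(c=1) fox(c=2)]
  6. access plum: HIT, count now 2. Cache: [fox(c=2) plum(c=2)]
  7. access fox: HIT, count now 3. Cache: [plum(c=2) fox(c=3)]
  8. access lime: MISS, evict plum(c=2). Cache: [lime(c=1) fox(c=3)]
  9. access lime: HIT, count now 2. Cache: [lime(c=2) fox(c=3)]
  10. access lime: HIT, count now 3. Cache: [fox(c=3) lime(c=3)]
  11. access fox: HIT, count now 4. Cache: [lime(c=3) fox(c=4)]
  12. access cherry: MISS, evict lime(c=3). Cache: [cherry(c=1) fox(c=4)]
  13. access cherry: HIT, count now 2. Cache: [cherry(c=2) fox(c=4)]
  14. access cherry: HIT, count now 3. Cache: [cherry(c=3) fox(c=4)]
  15. access fox: HIT, count now 5. Cache: [cherry(c=3) fox(c=5)]
  16. access lime: MISS, evict cherry(c=3). Cache: [lime(c=1) fox(c=5)]
  17. access plum: MISS, evict lime(c=1). Cache: [plum(c=1) fox(c=5)]
  18. access plum: HIT, count now 2. Cache: [plum(c=2) fox(c=5)]
  19. access lime: MISS, evict plum(c=2). Cache: [lime(c=1) fox(c=5)]
  20. access cherry: MISS, evict lime(c=1). Cache: [cherry(c=1) fox(c=5)]
  21. access lime: MISS, evict cherry(c=1). Cache: [lime(c=1) fox(c=5)]
  22. access lime: HIT, count now 2. Cache: [lime(c=2) fox(c=5)]
  23. access lime: HIT, count now 3. Cache: [lime(c=3) fox(c=5)]
  24. access fox: HIT, count now 6. Cache: [lime(c=3) fox(c=6)]
  25. access fox: HIT, count now 7. Cache: [lime(c=3) fox(c=7)]
  26. access fox: HIT, count now 8. Cache: [lime(c=3) fox(c=8)]
  27. access lime: HIT, count now 4. Cache: [lime(c=4) fox(c=8)]
  28. access lime: HIT, count now 5. Cache: [lime(c=5) fox(c=8)]
  29. access fox: HIT, count now 9. Cache: [lime(c=5) fox(c=9)]
  30. access fox: HIT, count now 10. Cache: [lime(c=5) fox(c=10)]
  31. access fox: HIT, count now 11. Cache: [lime(c=5) fox(c=11)]
  32. access lime: HIT, count now 6. Cache: [lime(c=6) fox(c=11)]
  33. access plum: MISS, evict lime(c=6). Cache: [plum(c=1) fox(c=11)]
  34. access cherry: MISS, evict plum(c=1). Cache: [cherry(c=1) fox(c=11)]
  35. access cherry: HIT, count now 2. Cache: [cherry(c=2) fox(c=11)]
Total: 23 hits, 12 misses, 10 evictions

Hit rate = 23/35

Answer: 23/35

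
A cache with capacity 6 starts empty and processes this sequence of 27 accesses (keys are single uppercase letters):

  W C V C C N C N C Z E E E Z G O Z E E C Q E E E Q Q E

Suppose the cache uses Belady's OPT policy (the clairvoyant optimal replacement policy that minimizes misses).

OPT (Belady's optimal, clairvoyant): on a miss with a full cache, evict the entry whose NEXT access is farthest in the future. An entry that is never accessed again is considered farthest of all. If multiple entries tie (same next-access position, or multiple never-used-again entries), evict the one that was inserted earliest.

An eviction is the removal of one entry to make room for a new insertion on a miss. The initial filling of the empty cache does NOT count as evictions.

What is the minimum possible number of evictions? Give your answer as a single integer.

OPT (Belady) simulation (capacity=6):
  1. access W: MISS. Cache: [W]
  2. access C: MISS. Cache: [W C]
  3. access V: MISS. Cache: [W C V]
  4. access C: HIT. Next use of C: step 5. Cache: [W C V]
  5. access C: HIT. Next use of C: step 7. Cache: [W C V]
  6. access N: MISS. Cache: [W C V N]
  7. access C: HIT. Next use of C: step 9. Cache: [W C V N]
  8. access N: HIT. Next use of N: never. Cache: [W C V N]
  9. access C: HIT. Next use of C: step 20. Cache: [W C V N]
  10. access Z: MISS. Cache: [W C V N Z]
  11. access E: MISS. Cache: [W C V N Z E]
  12. access E: HIT. Next use of E: step 13. Cache: [W C V N Z E]
  13. access E: HIT. Next use of E: step 18. Cache: [W C V N Z E]
  14. access Z: HIT. Next use of Z: step 17. Cache: [W C V N Z E]
  15. access G: MISS, evict W (next use: never). Cache: [C V N Z E G]
  16. access O: MISS, evict V (next use: never). Cache: [C N Z E G O]
  17. access Z: HIT. Next use of Z: never. Cache: [C N Z E G O]
  18. access E: HIT. Next use of E: step 19. Cache: [C N Z E G O]
  19. access E: HIT. Next use of E: step 22. Cache: [C N Z E G O]
  20. access C: HIT. Next use of C: never. Cache: [C N Z E G O]
  21. access Q: MISS, evict C (next use: never). Cache: [N Z E G O Q]
  22. access E: HIT. Next use of E: step 23. Cache: [N Z E G O Q]
  23. access E: HIT. Next use of E: step 24. Cache: [N Z E G O Q]
  24. access E: HIT. Next use of E: step 27. Cache: [N Z E G O Q]
  25. access Q: HIT. Next use of Q: step 26. Cache: [N Z E G O Q]
  26. access Q: HIT. Next use of Q: never. Cache: [N Z E G O Q]
  27. access E: HIT. Next use of E: never. Cache: [N Z E G O Q]
Total: 18 hits, 9 misses, 3 evictions

Answer: 3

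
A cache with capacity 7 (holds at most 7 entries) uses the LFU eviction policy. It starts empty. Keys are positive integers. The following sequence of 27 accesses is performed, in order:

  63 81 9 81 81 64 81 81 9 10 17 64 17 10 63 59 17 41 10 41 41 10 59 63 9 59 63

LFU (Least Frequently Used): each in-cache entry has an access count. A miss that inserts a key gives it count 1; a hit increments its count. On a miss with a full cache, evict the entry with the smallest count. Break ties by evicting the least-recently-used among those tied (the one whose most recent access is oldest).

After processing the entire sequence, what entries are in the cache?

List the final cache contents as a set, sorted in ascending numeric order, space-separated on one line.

LFU simulation (capacity=7):
  1. access 63: MISS. Cache: [63(c=1)]
  2. access 81: MISS. Cache: [63(c=1) 81(c=1)]
  3. access 9: MISS. Cache: [63(c=1) 81(c=1) 9(c=1)]
  4. access 81: HIT, count now 2. Cache: [63(c=1) 9(c=1) 81(c=2)]
  5. access 81: HIT, count now 3. Cache: [63(c=1) 9(c=1) 81(c=3)]
  6. access 64: MISS. Cache: [63(c=1) 9(c=1) 64(c=1) 81(c=3)]
  7. access 81: HIT, count now 4. Cache: [63(c=1) 9(c=1) 64(c=1) 81(c=4)]
  8. access 81: HIT, count now 5. Cache: [63(c=1) 9(c=1) 64(c=1) 81(c=5)]
  9. access 9: HIT, count now 2. Cache: [63(c=1) 64(c=1) 9(c=2) 81(c=5)]
  10. access 10: MISS. Cache: [63(c=1) 64(c=1) 10(c=1) 9(c=2) 81(c=5)]
  11. access 17: MISS. Cache: [63(c=1) 64(c=1) 10(c=1) 17(c=1) 9(c=2) 81(c=5)]
  12. access 64: HIT, count now 2. Cache: [63(c=1) 10(c=1) 17(c=1) 9(c=2) 64(c=2) 81(c=5)]
  13. access 17: HIT, count now 2. Cache: [63(c=1) 10(c=1) 9(c=2) 64(c=2) 17(c=2) 81(c=5)]
  14. access 10: HIT, count now 2. Cache: [63(c=1) 9(c=2) 64(c=2) 17(c=2) 10(c=2) 81(c=5)]
  15. access 63: HIT, count now 2. Cache: [9(c=2) 64(c=2) 17(c=2) 10(c=2) 63(c=2) 81(c=5)]
  16. access 59: MISS. Cache: [59(c=1) 9(c=2) 64(c=2) 17(c=2) 10(c=2) 63(c=2) 81(c=5)]
  17. access 17: HIT, count now 3. Cache: [59(c=1) 9(c=2) 64(c=2) 10(c=2) 63(c=2) 17(c=3) 81(c=5)]
  18. access 41: MISS, evict 59(c=1). Cache: [41(c=1) 9(c=2) 64(c=2) 10(c=2) 63(c=2) 17(c=3) 81(c=5)]
  19. access 10: HIT, count now 3. Cache: [41(c=1) 9(c=2) 64(c=2) 63(c=2) 17(c=3) 10(c=3) 81(c=5)]
  20. access 41: HIT, count now 2. Cache: [9(c=2) 64(c=2) 63(c=2) 41(c=2) 17(c=3) 10(c=3) 81(c=5)]
  21. access 41: HIT, count now 3. Cache: [9(c=2) 64(c=2) 63(c=2) 17(c=3) 10(c=3) 41(c=3) 81(c=5)]
  22. access 10: HIT, count now 4. Cache: [9(c=2) 64(c=2) 63(c=2) 17(c=3) 41(c=3) 10(c=4) 81(c=5)]
  23. access 59: MISS, evict 9(c=2). Cache: [59(c=1) 64(c=2) 63(c=2) 17(c=3) 41(c=3) 10(c=4) 81(c=5)]
  24. access 63: HIT, count now 3. Cache: [59(c=1) 64(c=2) 17(c=3) 41(c=3) 63(c=3) 10(c=4) 81(c=5)]
  25. access 9: MISS, evict 59(c=1). Cache: [9(c=1) 64(c=2) 17(c=3) 41(c=3) 63(c=3) 10(c=4) 81(c=5)]
  26. access 59: MISS, evict 9(c=1). Cache: [59(c=1) 64(c=2) 17(c=3) 41(c=3) 63(c=3) 10(c=4) 81(c=5)]
  27. access 63: HIT, count now 4. Cache: [59(c=1) 64(c=2) 17(c=3) 41(c=3) 10(c=4) 63(c=4) 81(c=5)]
Total: 16 hits, 11 misses, 4 evictions

Answer: 10 17 41 59 63 64 81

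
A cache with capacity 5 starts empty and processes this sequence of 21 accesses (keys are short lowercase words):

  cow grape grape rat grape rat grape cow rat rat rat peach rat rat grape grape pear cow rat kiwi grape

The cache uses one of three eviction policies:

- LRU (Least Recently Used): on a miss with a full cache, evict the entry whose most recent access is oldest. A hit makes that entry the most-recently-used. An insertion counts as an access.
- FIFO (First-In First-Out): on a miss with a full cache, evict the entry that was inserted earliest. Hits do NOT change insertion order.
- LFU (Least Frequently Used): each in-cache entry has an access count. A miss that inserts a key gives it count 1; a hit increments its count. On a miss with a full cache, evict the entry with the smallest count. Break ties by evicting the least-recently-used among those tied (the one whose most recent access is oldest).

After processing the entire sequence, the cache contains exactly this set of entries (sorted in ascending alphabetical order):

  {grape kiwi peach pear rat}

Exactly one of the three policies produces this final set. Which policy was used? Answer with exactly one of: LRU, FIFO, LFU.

Simulating under each policy and comparing final sets:
  LRU: final set = {cow grape kiwi pear rat} -> differs
  FIFO: final set = {grape kiwi peach pear rat} -> MATCHES target
  LFU: final set = {cow grape kiwi pear rat} -> differs
Only FIFO produces the target set.

Answer: FIFO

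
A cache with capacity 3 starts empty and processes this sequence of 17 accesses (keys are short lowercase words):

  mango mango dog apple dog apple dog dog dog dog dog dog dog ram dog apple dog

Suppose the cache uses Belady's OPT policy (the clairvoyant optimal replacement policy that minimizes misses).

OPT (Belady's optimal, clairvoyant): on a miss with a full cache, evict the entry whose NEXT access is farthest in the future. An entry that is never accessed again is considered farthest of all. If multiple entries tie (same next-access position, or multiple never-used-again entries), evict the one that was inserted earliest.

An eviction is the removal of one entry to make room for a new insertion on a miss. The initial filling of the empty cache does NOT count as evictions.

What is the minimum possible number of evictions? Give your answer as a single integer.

Answer: 1

Derivation:
OPT (Belady) simulation (capacity=3):
  1. access mango: MISS. Cache: [mango]
  2. access mango: HIT. Next use of mango: never. Cache: [mango]
  3. access dog: MISS. Cache: [mango dog]
  4. access apple: MISS. Cache: [mango dog apple]
  5. access dog: HIT. Next use of dog: step 7. Cache: [mango dog apple]
  6. access apple: HIT. Next use of apple: step 16. Cache: [mango dog apple]
  7. access dog: HIT. Next use of dog: step 8. Cache: [mango dog apple]
  8. access dog: HIT. Next use of dog: step 9. Cache: [mango dog apple]
  9. access dog: HIT. Next use of dog: step 10. Cache: [mango dog apple]
  10. access dog: HIT. Next use of dog: step 11. Cache: [mango dog apple]
  11. access dog: HIT. Next use of dog: step 12. Cache: [mango dog apple]
  12. access dog: HIT. Next use of dog: step 13. Cache: [mango dog apple]
  13. access dog: HIT. Next use of dog: step 15. Cache: [mango dog apple]
  14. access ram: MISS, evict mango (next use: never). Cache: [dog apple ram]
  15. access dog: HIT. Next use of dog: step 17. Cache: [dog apple ram]
  16. access apple: HIT. Next use of apple: never. Cache: [dog apple ram]
  17. access dog: HIT. Next use of dog: never. Cache: [dog apple ram]
Total: 13 hits, 4 misses, 1 evictions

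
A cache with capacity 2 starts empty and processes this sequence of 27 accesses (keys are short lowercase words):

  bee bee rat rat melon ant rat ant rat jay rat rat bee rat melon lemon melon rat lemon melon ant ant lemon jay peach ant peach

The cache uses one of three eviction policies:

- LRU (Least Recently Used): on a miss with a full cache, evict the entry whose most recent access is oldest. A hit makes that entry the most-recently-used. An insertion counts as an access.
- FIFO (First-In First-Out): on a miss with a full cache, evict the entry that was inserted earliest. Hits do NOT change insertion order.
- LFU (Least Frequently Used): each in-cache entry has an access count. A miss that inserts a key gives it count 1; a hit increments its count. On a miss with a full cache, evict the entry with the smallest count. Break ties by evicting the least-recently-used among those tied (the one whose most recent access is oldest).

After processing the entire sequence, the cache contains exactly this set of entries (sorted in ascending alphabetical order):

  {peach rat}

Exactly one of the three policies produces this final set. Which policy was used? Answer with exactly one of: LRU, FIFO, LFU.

Answer: LFU

Derivation:
Simulating under each policy and comparing final sets:
  LRU: final set = {ant peach} -> differs
  FIFO: final set = {ant peach} -> differs
  LFU: final set = {peach rat} -> MATCHES target
Only LFU produces the target set.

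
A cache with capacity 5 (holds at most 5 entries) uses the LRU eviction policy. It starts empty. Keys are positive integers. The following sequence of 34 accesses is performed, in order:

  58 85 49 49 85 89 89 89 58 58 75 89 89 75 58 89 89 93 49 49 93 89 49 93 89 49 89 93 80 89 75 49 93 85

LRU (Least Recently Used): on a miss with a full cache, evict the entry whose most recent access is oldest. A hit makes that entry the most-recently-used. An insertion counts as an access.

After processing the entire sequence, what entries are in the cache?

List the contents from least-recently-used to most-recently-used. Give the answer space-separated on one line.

LRU simulation (capacity=5):
  1. access 58: MISS. Cache (LRU->MRU): [58]
  2. access 85: MISS. Cache (LRU->MRU): [58 85]
  3. access 49: MISS. Cache (LRU->MRU): [58 85 49]
  4. access 49: HIT. Cache (LRU->MRU): [58 85 49]
  5. access 85: HIT. Cache (LRU->MRU): [58 49 85]
  6. access 89: MISS. Cache (LRU->MRU): [58 49 85 89]
  7. access 89: HIT. Cache (LRU->MRU): [58 49 85 89]
  8. access 89: HIT. Cache (LRU->MRU): [58 49 85 89]
  9. access 58: HIT. Cache (LRU->MRU): [49 85 89 58]
  10. access 58: HIT. Cache (LRU->MRU): [49 85 89 58]
  11. access 75: MISS. Cache (LRU->MRU): [49 85 89 58 75]
  12. access 89: HIT. Cache (LRU->MRU): [49 85 58 75 89]
  13. access 89: HIT. Cache (LRU->MRU): [49 85 58 75 89]
  14. access 75: HIT. Cache (LRU->MRU): [49 85 58 89 75]
  15. access 58: HIT. Cache (LRU->MRU): [49 85 89 75 58]
  16. access 89: HIT. Cache (LRU->MRU): [49 85 75 58 89]
  17. access 89: HIT. Cache (LRU->MRU): [49 85 75 58 89]
  18. access 93: MISS, evict 49. Cache (LRU->MRU): [85 75 58 89 93]
  19. access 49: MISS, evict 85. Cache (LRU->MRU): [75 58 89 93 49]
  20. access 49: HIT. Cache (LRU->MRU): [75 58 89 93 49]
  21. access 93: HIT. Cache (LRU->MRU): [75 58 89 49 93]
  22. access 89: HIT. Cache (LRU->MRU): [75 58 49 93 89]
  23. access 49: HIT. Cache (LRU->MRU): [75 58 93 89 49]
  24. access 93: HIT. Cache (LRU->MRU): [75 58 89 49 93]
  25. access 89: HIT. Cache (LRU->MRU): [75 58 49 93 89]
  26. access 49: HIT. Cache (LRU->MRU): [75 58 93 89 49]
  27. access 89: HIT. Cache (LRU->MRU): [75 58 93 49 89]
  28. access 93: HIT. Cache (LRU->MRU): [75 58 49 89 93]
  29. access 80: MISS, evict 75. Cache (LRU->MRU): [58 49 89 93 80]
  30. access 89: HIT. Cache (LRU->MRU): [58 49 93 80 89]
  31. access 75: MISS, evict 58. Cache (LRU->MRU): [49 93 80 89 75]
  32. access 49: HIT. Cache (LRU->MRU): [93 80 89 75 49]
  33. access 93: HIT. Cache (LRU->MRU): [80 89 75 49 93]
  34. access 85: MISS, evict 80. Cache (LRU->MRU): [89 75 49 93 85]
Total: 24 hits, 10 misses, 5 evictions

Answer: 89 75 49 93 85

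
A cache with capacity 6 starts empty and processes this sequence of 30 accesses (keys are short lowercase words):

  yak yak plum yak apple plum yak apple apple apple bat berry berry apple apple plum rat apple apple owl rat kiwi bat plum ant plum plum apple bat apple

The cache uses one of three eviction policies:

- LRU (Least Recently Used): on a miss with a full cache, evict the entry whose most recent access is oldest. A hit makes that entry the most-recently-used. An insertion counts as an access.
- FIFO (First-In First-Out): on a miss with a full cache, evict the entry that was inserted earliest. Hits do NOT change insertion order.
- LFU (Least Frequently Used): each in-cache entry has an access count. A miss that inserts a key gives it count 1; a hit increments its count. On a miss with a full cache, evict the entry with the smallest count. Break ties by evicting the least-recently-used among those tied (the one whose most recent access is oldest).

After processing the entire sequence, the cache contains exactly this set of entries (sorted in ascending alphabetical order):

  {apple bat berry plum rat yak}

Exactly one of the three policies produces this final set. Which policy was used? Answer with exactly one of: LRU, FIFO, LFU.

Simulating under each policy and comparing final sets:
  LRU: final set = {ant apple bat kiwi plum rat} -> differs
  FIFO: final set = {ant apple bat kiwi owl plum} -> differs
  LFU: final set = {apple bat berry plum rat yak} -> MATCHES target
Only LFU produces the target set.

Answer: LFU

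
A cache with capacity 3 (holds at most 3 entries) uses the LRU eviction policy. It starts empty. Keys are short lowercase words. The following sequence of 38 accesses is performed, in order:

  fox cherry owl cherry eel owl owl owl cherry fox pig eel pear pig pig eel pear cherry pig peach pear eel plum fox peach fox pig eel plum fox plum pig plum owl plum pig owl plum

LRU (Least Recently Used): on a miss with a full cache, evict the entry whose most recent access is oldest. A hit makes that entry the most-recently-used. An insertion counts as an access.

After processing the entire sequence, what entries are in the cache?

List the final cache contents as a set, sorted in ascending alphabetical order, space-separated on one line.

LRU simulation (capacity=3):
  1. access fox: MISS. Cache (LRU->MRU): [fox]
  2. access cherry: MISS. Cache (LRU->MRU): [fox cherry]
  3. access owl: MISS. Cache (LRU->MRU): [fox cherry owl]
  4. access cherry: HIT. Cache (LRU->MRU): [fox owl cherry]
  5. access eel: MISS, evict fox. Cache (LRU->MRU): [owl cherry eel]
  6. access owl: HIT. Cache (LRU->MRU): [cherry eel owl]
  7. access owl: HIT. Cache (LRU->MRU): [cherry eel owl]
  8. access owl: HIT. Cache (LRU->MRU): [cherry eel owl]
  9. access cherry: HIT. Cache (LRU->MRU): [eel owl cherry]
  10. access fox: MISS, evict eel. Cache (LRU->MRU): [owl cherry fox]
  11. access pig: MISS, evict owl. Cache (LRU->MRU): [cherry fox pig]
  12. access eel: MISS, evict cherry. Cache (LRU->MRU): [fox pig eel]
  13. access pear: MISS, evict fox. Cache (LRU->MRU): [pig eel pear]
  14. access pig: HIT. Cache (LRU->MRU): [eel pear pig]
  15. access pig: HIT. Cache (LRU->MRU): [eel pear pig]
  16. access eel: HIT. Cache (LRU->MRU): [pear pig eel]
  17. access pear: HIT. Cache (LRU->MRU): [pig eel pear]
  18. access cherry: MISS, evict pig. Cache (LRU->MRU): [eel pear cherry]
  19. access pig: MISS, evict eel. Cache (LRU->MRU): [pear cherry pig]
  20. access peach: MISS, evict pear. Cache (LRU->MRU): [cherry pig peach]
  21. access pear: MISS, evict cherry. Cache (LRU->MRU): [pig peach pear]
  22. access eel: MISS, evict pig. Cache (LRU->MRU): [peach pear eel]
  23. access plum: MISS, evict peach. Cache (LRU->MRU): [pear eel plum]
  24. access fox: MISS, evict pear. Cache (LRU->MRU): [eel plum fox]
  25. access peach: MISS, evict eel. Cache (LRU->MRU): [plum fox peach]
  26. access fox: HIT. Cache (LRU->MRU): [plum peach fox]
  27. access pig: MISS, evict plum. Cache (LRU->MRU): [peach fox pig]
  28. access eel: MISS, evict peach. Cache (LRU->MRU): [fox pig eel]
  29. access plum: MISS, evict fox. Cache (LRU->MRU): [pig eel plum]
  30. access fox: MISS, evict pig. Cache (LRU->MRU): [eel plum fox]
  31. access plum: HIT. Cache (LRU->MRU): [eel fox plum]
  32. access pig: MISS, evict eel. Cache (LRU->MRU): [fox plum pig]
  33. access plum: HIT. Cache (LRU->MRU): [fox pig plum]
  34. access owl: MISS, evict fox. Cache (LRU->MRU): [pig plum owl]
  35. access plum: HIT. Cache (LRU->MRU): [pig owl plum]
  36. access pig: HIT. Cache (LRU->MRU): [owl plum pig]
  37. access owl: HIT. Cache (LRU->MRU): [plum pig owl]
  38. access plum: HIT. Cache (LRU->MRU): [pig owl plum]
Total: 16 hits, 22 misses, 19 evictions

Answer: owl pig plum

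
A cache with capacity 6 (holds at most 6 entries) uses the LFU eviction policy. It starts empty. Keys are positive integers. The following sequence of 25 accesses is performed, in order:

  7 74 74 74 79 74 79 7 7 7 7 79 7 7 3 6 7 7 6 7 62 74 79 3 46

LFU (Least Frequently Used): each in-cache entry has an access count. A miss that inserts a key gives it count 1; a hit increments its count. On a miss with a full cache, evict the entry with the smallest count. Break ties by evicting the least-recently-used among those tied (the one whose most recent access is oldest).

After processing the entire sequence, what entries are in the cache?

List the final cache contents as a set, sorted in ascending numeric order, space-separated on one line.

LFU simulation (capacity=6):
  1. access 7: MISS. Cache: [7(c=1)]
  2. access 74: MISS. Cache: [7(c=1) 74(c=1)]
  3. access 74: HIT, count now 2. Cache: [7(c=1) 74(c=2)]
  4. access 74: HIT, count now 3. Cache: [7(c=1) 74(c=3)]
  5. access 79: MISS. Cache: [7(c=1) 79(c=1) 74(c=3)]
  6. access 74: HIT, count now 4. Cache: [7(c=1) 79(c=1) 74(c=4)]
  7. access 79: HIT, count now 2. Cache: [7(c=1) 79(c=2) 74(c=4)]
  8. access 7: HIT, count now 2. Cache: [79(c=2) 7(c=2) 74(c=4)]
  9. access 7: HIT, count now 3. Cache: [79(c=2) 7(c=3) 74(c=4)]
  10. access 7: HIT, count now 4. Cache: [79(c=2) 74(c=4) 7(c=4)]
  11. access 7: HIT, count now 5. Cache: [79(c=2) 74(c=4) 7(c=5)]
  12. access 79: HIT, count now 3. Cache: [79(c=3) 74(c=4) 7(c=5)]
  13. access 7: HIT, count now 6. Cache: [79(c=3) 74(c=4) 7(c=6)]
  14. access 7: HIT, count now 7. Cache: [79(c=3) 74(c=4) 7(c=7)]
  15. access 3: MISS. Cache: [3(c=1) 79(c=3) 74(c=4) 7(c=7)]
  16. access 6: MISS. Cache: [3(c=1) 6(c=1) 79(c=3) 74(c=4) 7(c=7)]
  17. access 7: HIT, count now 8. Cache: [3(c=1) 6(c=1) 79(c=3) 74(c=4) 7(c=8)]
  18. access 7: HIT, count now 9. Cache: [3(c=1) 6(c=1) 79(c=3) 74(c=4) 7(c=9)]
  19. access 6: HIT, count now 2. Cache: [3(c=1) 6(c=2) 79(c=3) 74(c=4) 7(c=9)]
  20. access 7: HIT, count now 10. Cache: [3(c=1) 6(c=2) 79(c=3) 74(c=4) 7(c=10)]
  21. access 62: MISS. Cache: [3(c=1) 62(c=1) 6(c=2) 79(c=3) 74(c=4) 7(c=10)]
  22. access 74: HIT, count now 5. Cache: [3(c=1) 62(c=1) 6(c=2) 79(c=3) 74(c=5) 7(c=10)]
  23. access 79: HIT, count now 4. Cache: [3(c=1) 62(c=1) 6(c=2) 79(c=4) 74(c=5) 7(c=10)]
  24. access 3: HIT, count now 2. Cache: [62(c=1) 6(c=2) 3(c=2) 79(c=4) 74(c=5) 7(c=10)]
  25. access 46: MISS, evict 62(c=1). Cache: [46(c=1) 6(c=2) 3(c=2) 79(c=4) 74(c=5) 7(c=10)]
Total: 18 hits, 7 misses, 1 evictions

Answer: 3 6 7 46 74 79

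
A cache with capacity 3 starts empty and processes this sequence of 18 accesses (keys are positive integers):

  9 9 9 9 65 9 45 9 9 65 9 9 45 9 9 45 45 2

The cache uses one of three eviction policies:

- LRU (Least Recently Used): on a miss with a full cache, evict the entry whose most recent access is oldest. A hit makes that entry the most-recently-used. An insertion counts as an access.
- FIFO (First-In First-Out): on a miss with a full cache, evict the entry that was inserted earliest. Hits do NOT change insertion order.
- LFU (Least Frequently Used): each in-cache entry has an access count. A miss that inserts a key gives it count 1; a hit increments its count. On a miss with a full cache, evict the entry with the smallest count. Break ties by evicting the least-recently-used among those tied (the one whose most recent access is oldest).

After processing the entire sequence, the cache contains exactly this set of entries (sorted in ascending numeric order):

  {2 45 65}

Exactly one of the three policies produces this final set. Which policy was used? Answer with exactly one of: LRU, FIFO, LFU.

Answer: FIFO

Derivation:
Simulating under each policy and comparing final sets:
  LRU: final set = {2 9 45} -> differs
  FIFO: final set = {2 45 65} -> MATCHES target
  LFU: final set = {2 9 45} -> differs
Only FIFO produces the target set.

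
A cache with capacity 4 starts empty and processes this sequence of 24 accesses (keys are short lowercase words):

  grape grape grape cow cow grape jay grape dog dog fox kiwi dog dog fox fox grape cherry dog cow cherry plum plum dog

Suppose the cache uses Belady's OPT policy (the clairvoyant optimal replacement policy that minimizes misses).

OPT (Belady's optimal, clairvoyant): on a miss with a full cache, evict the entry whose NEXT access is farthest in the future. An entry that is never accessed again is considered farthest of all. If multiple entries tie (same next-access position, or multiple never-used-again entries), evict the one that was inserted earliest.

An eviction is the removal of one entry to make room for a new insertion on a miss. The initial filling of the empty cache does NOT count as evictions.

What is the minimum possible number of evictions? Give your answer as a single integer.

Answer: 5

Derivation:
OPT (Belady) simulation (capacity=4):
  1. access grape: MISS. Cache: [grape]
  2. access grape: HIT. Next use of grape: step 3. Cache: [grape]
  3. access grape: HIT. Next use of grape: step 6. Cache: [grape]
  4. access cow: MISS. Cache: [grape cow]
  5. access cow: HIT. Next use of cow: step 20. Cache: [grape cow]
  6. access grape: HIT. Next use of grape: step 8. Cache: [grape cow]
  7. access jay: MISS. Cache: [grape cow jay]
  8. access grape: HIT. Next use of grape: step 17. Cache: [grape cow jay]
  9. access dog: MISS. Cache: [grape cow jay dog]
  10. access dog: HIT. Next use of dog: step 13. Cache: [grape cow jay dog]
  11. access fox: MISS, evict jay (next use: never). Cache: [grape cow dog fox]
  12. access kiwi: MISS, evict cow (next use: step 20). Cache: [grape dog fox kiwi]
  13. access dog: HIT. Next use of dog: step 14. Cache: [grape dog fox kiwi]
  14. access dog: HIT. Next use of dog: step 19. Cache: [grape dog fox kiwi]
  15. access fox: HIT. Next use of fox: step 16. Cache: [grape dog fox kiwi]
  16. access fox: HIT. Next use of fox: never. Cache: [grape dog fox kiwi]
  17. access grape: HIT. Next use of grape: never. Cache: [grape dog fox kiwi]
  18. access cherry: MISS, evict grape (next use: never). Cache: [dog fox kiwi cherry]
  19. access dog: HIT. Next use of dog: step 24. Cache: [dog fox kiwi cherry]
  20. access cow: MISS, evict fox (next use: never). Cache: [dog kiwi cherry cow]
  21. access cherry: HIT. Next use of cherry: never. Cache: [dog kiwi cherry cow]
  22. access plum: MISS, evict kiwi (next use: never). Cache: [dog cherry cow plum]
  23. access plum: HIT. Next use of plum: never. Cache: [dog cherry cow plum]
  24. access dog: HIT. Next use of dog: never. Cache: [dog cherry cow plum]
Total: 15 hits, 9 misses, 5 evictions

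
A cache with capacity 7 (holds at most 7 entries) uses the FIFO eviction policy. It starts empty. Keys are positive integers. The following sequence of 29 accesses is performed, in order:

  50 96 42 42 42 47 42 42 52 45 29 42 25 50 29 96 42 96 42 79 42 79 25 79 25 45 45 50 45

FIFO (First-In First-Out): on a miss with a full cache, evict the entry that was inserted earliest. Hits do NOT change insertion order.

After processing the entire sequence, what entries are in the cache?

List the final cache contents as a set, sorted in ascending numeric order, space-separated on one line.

Answer: 25 29 42 45 50 79 96

Derivation:
FIFO simulation (capacity=7):
  1. access 50: MISS. Cache (old->new): [50]
  2. access 96: MISS. Cache (old->new): [50 96]
  3. access 42: MISS. Cache (old->new): [50 96 42]
  4. access 42: HIT. Cache (old->new): [50 96 42]
  5. access 42: HIT. Cache (old->new): [50 96 42]
  6. access 47: MISS. Cache (old->new): [50 96 42 47]
  7. access 42: HIT. Cache (old->new): [50 96 42 47]
  8. access 42: HIT. Cache (old->new): [50 96 42 47]
  9. access 52: MISS. Cache (old->new): [50 96 42 47 52]
  10. access 45: MISS. Cache (old->new): [50 96 42 47 52 45]
  11. access 29: MISS. Cache (old->new): [50 96 42 47 52 45 29]
  12. access 42: HIT. Cache (old->new): [50 96 42 47 52 45 29]
  13. access 25: MISS, evict 50. Cache (old->new): [96 42 47 52 45 29 25]
  14. access 50: MISS, evict 96. Cache (old->new): [42 47 52 45 29 25 50]
  15. access 29: HIT. Cache (old->new): [42 47 52 45 29 25 50]
  16. access 96: MISS, evict 42. Cache (old->new): [47 52 45 29 25 50 96]
  17. access 42: MISS, evict 47. Cache (old->new): [52 45 29 25 50 96 42]
  18. access 96: HIT. Cache (old->new): [52 45 29 25 50 96 42]
  19. access 42: HIT. Cache (old->new): [52 45 29 25 50 96 42]
  20. access 79: MISS, evict 52. Cache (old->new): [45 29 25 50 96 42 79]
  21. access 42: HIT. Cache (old->new): [45 29 25 50 96 42 79]
  22. access 79: HIT. Cache (old->new): [45 29 25 50 96 42 79]
  23. access 25: HIT. Cache (old->new): [45 29 25 50 96 42 79]
  24. access 79: HIT. Cache (old->new): [45 29 25 50 96 42 79]
  25. access 25: HIT. Cache (old->new): [45 29 25 50 96 42 79]
  26. access 45: HIT. Cache (old->new): [45 29 25 50 96 42 79]
  27. access 45: HIT. Cache (old->new): [45 29 25 50 96 42 79]
  28. access 50: HIT. Cache (old->new): [45 29 25 50 96 42 79]
  29. access 45: HIT. Cache (old->new): [45 29 25 50 96 42 79]
Total: 17 hits, 12 misses, 5 evictions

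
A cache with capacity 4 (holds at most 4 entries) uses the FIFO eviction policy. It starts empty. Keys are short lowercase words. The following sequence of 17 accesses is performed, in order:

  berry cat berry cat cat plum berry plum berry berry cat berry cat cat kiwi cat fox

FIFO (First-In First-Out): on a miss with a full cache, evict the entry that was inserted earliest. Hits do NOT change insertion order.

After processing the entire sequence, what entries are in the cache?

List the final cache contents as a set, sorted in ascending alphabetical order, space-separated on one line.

FIFO simulation (capacity=4):
  1. access berry: MISS. Cache (old->new): [berry]
  2. access cat: MISS. Cache (old->new): [berry cat]
  3. access berry: HIT. Cache (old->new): [berry cat]
  4. access cat: HIT. Cache (old->new): [berry cat]
  5. access cat: HIT. Cache (old->new): [berry cat]
  6. access plum: MISS. Cache (old->new): [berry cat plum]
  7. access berry: HIT. Cache (old->new): [berry cat plum]
  8. access plum: HIT. Cache (old->new): [berry cat plum]
  9. access berry: HIT. Cache (old->new): [berry cat plum]
  10. access berry: HIT. Cache (old->new): [berry cat plum]
  11. access cat: HIT. Cache (old->new): [berry cat plum]
  12. access berry: HIT. Cache (old->new): [berry cat plum]
  13. access cat: HIT. Cache (old->new): [berry cat plum]
  14. access cat: HIT. Cache (old->new): [berry cat plum]
  15. access kiwi: MISS. Cache (old->new): [berry cat plum kiwi]
  16. access cat: HIT. Cache (old->new): [berry cat plum kiwi]
  17. access fox: MISS, evict berry. Cache (old->new): [cat plum kiwi fox]
Total: 12 hits, 5 misses, 1 evictions

Answer: cat fox kiwi plum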